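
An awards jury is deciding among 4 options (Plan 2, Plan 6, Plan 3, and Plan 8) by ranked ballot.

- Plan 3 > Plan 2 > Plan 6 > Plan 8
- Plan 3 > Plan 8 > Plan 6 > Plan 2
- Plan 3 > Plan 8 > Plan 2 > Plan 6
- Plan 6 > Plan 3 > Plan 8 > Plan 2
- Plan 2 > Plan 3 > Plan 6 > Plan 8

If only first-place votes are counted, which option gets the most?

Plan 3

First-place vote totals:
  Plan 2: 1
  Plan 6: 1
  Plan 3: 3
  Plan 8: 0
Plan 3 has the most first-place votes.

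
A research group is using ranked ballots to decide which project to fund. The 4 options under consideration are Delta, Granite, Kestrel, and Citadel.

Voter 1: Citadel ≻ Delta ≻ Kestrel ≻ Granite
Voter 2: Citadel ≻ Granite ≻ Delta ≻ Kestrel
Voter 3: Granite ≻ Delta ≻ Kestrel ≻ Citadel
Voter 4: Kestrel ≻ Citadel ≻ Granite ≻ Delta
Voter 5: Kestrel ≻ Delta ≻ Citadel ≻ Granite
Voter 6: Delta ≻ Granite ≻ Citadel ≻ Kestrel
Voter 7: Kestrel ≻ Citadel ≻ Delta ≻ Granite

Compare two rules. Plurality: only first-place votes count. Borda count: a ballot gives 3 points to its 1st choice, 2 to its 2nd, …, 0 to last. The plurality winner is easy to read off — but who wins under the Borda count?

Plurality first-place counts: Delta 1, Granite 1, Kestrel 3, Citadel 2 → Kestrel.
Borda totals: Delta 11, Granite 8, Kestrel 11, Citadel 12 → Citadel.

Citadel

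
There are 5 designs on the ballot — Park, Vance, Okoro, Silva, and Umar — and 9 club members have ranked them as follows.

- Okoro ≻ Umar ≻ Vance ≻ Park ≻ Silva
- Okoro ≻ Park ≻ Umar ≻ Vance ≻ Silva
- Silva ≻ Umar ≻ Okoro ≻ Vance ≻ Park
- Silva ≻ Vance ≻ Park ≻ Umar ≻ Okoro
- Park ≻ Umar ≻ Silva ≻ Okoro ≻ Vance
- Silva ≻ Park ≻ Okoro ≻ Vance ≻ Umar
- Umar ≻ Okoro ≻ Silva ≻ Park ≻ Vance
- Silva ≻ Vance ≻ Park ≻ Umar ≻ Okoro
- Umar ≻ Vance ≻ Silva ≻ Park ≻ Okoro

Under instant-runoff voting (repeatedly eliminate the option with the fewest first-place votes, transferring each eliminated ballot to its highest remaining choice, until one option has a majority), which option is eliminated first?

Round 1: Silva 4, Okoro 2, Umar 2, Park 1, Vance 0. Vance has the fewest and is eliminated.
Round 2: Silva 4, Okoro 2, Umar 2, Park 1. Park has the fewest and is eliminated.
Round 3: Silva 4, Umar 3, Okoro 2. Okoro has the fewest and is eliminated.
Round 4: Umar 5, Silva 4. Umar has a majority.

Vance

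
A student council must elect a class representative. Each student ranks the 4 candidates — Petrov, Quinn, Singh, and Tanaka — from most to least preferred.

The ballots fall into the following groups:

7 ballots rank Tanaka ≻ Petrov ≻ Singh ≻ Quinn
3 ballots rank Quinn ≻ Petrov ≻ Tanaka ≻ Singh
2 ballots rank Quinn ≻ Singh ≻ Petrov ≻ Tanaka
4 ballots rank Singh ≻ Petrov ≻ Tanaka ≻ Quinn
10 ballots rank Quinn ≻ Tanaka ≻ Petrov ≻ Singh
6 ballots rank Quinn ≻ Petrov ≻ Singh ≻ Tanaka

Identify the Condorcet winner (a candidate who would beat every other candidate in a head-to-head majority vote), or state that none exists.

Quinn

Head-to-head results (32 voters total):
Petrov vs Quinn: Quinn wins 21–11.
Petrov vs Singh: Petrov wins 26–6.
Petrov vs Tanaka: Tanaka wins 17–15.
Quinn vs Singh: Quinn wins 21–11.
Quinn vs Tanaka: Quinn wins 21–11.
Singh vs Tanaka: Tanaka wins 20–12.
Quinn beats each rival — Petrov (21–11), Singh (21–11), Tanaka (21–11) — so Quinn is the Condorcet winner.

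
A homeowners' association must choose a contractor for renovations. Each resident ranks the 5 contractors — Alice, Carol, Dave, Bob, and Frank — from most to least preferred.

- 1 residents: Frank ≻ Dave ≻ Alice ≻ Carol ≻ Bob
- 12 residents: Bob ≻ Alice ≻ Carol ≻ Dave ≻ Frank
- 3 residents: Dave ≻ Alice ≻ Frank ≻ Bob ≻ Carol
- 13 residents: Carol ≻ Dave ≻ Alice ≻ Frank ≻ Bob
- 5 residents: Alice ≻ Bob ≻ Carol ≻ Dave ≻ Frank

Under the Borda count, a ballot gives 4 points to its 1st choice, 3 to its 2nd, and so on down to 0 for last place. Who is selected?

Alice

Borda scores:
  Alice: 2 + 12·3 + 3·3 + 13·2 + 5·4 = 93
  Carol: 1 + 12·2 + 3·0 + 13·4 + 5·2 = 87
  Dave: 3 + 12·1 + 3·4 + 13·3 + 5·1 = 71
  Bob: 0 + 12·4 + 3·1 + 13·0 + 5·3 = 66
  Frank: 4 + 12·0 + 3·2 + 13·1 + 5·0 = 23
Alice has the highest total.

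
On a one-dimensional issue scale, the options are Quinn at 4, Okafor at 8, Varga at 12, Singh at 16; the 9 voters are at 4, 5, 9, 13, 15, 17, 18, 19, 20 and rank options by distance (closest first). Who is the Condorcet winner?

Singh

With single-peaked preferences on a line, the Condorcet winner is the candidate closest to the median voter.
The median voter (position 15) is closest to Singh at 16.
Check: Singh vs Okafor — voters closer to Singh: 6 of 9.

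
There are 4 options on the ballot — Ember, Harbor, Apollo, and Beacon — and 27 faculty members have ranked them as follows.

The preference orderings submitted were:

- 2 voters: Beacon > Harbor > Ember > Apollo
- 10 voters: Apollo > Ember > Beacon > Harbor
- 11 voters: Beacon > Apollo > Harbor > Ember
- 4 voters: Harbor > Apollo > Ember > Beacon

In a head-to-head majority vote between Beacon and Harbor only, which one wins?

Beacon

Ballots ranking Beacon above Harbor: 2+10+11 = 23.
Ballots ranking Harbor above Beacon: 4.
Beacon wins the head-to-head, 23–4.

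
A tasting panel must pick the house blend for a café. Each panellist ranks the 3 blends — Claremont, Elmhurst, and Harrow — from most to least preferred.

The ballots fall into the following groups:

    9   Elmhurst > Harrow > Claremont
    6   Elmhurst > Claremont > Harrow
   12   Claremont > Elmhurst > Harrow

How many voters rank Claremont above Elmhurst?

Ballots ranking Claremont above Elmhurst: 12.
Ballots ranking Elmhurst above Claremont: 9+6 = 15.
So 12 of 27 voters prefer Claremont to Elmhurst.

12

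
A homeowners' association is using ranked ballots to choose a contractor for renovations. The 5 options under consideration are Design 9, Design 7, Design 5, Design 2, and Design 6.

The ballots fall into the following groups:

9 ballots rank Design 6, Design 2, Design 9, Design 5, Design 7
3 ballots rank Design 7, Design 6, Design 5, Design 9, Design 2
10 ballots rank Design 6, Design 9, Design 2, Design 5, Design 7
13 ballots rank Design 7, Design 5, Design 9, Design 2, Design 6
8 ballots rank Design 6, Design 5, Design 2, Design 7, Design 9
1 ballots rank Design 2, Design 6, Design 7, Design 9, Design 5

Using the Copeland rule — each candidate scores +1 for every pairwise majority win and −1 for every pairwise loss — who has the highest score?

Pairwise results:
  Design 9 vs Design 7: Design 7 wins 25–19.
  Design 9 vs Design 5: Design 5 wins 24–20.
  Design 9 vs Design 2: Design 9 wins 26–18.
  Design 9 vs Design 6: Design 6 wins 31–13.
  Design 7 vs Design 5: Design 5 wins 27–17.
  Design 7 vs Design 2: Design 2 wins 28–16.
  Design 7 vs Design 6: Design 6 wins 28–16.
  Design 5 vs Design 2: Design 5 wins 24–20.
  Design 5 vs Design 6: Design 6 wins 31–13.
  Design 2 vs Design 6: Design 6 wins 30–14.
Copeland scores (wins − losses):
  Design 9: 1 − 3 = -2
  Design 7: 1 − 3 = -2
  Design 5: 3 − 1 = 2
  Design 2: 1 − 3 = -2
  Design 6: 4 − 0 = 4
Design 6 has the best Copeland score.

Design 6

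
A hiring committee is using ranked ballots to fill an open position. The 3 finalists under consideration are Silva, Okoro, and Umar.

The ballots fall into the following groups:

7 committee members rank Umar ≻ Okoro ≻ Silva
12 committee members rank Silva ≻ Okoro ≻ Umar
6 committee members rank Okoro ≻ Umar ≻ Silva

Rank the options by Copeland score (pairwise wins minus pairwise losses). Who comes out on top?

Pairwise results:
  Silva vs Okoro: Okoro wins 13–12.
  Silva vs Umar: Umar wins 13–12.
  Okoro vs Umar: Okoro wins 18–7.
Copeland scores (wins − losses):
  Silva: 0 − 2 = -2
  Okoro: 2 − 0 = 2
  Umar: 1 − 1 = 0
Okoro has the best Copeland score.

Okoro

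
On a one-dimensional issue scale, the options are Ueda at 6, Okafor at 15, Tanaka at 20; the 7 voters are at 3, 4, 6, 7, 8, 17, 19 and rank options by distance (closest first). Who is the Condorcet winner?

Ueda

With single-peaked preferences on a line, the Condorcet winner is the candidate closest to the median voter.
The median voter (position 7) is closest to Ueda at 6.
Check: Ueda vs Okafor — voters closer to Ueda: 5 of 7.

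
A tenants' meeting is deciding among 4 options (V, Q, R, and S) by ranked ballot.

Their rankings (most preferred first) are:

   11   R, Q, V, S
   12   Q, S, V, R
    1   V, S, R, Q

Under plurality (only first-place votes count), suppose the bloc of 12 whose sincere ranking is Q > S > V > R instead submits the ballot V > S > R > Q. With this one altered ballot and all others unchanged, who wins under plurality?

V

First-place totals with the altered ballot: V 13, Q 0, R 11, S 0.
The switch changes the winner from Q to V.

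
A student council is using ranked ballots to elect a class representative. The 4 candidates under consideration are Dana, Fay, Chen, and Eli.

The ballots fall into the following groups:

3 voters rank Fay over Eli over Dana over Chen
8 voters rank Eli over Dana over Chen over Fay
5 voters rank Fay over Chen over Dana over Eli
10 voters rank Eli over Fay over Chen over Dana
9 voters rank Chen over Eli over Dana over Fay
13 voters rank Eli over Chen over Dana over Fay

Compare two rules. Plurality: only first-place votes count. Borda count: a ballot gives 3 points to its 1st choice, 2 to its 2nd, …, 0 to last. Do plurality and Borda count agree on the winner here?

Plurality first-place counts: Dana 0, Fay 8, Chen 9, Eli 31 → Eli.
Borda totals: Dana 46, Fay 44, Chen 81, Eli 117 → Eli.
The two rules agree on Eli.

Yes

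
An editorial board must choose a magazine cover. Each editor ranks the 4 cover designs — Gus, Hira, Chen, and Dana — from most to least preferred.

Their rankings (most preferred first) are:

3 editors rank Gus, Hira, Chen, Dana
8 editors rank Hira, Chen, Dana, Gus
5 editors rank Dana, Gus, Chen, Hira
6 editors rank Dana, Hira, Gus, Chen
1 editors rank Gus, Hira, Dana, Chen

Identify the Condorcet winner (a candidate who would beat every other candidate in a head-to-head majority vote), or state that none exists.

Hira

Head-to-head results (23 voters total):
Gus vs Hira: Hira wins 14–9.
Gus vs Chen: Gus wins 15–8.
Gus vs Dana: Dana wins 19–4.
Hira vs Chen: Hira wins 18–5.
Hira vs Dana: Hira wins 12–11.
Chen vs Dana: Dana wins 12–11.
Hira beats each rival — Gus (14–9), Chen (18–5), Dana (12–11) — so Hira is the Condorcet winner.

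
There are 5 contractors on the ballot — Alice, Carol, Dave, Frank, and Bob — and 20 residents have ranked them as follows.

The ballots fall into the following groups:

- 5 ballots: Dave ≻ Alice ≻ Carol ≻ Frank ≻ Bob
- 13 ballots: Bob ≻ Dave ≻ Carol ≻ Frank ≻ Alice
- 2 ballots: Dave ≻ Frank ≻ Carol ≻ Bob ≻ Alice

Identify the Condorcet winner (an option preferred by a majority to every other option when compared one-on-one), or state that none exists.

Bob

Head-to-head results (20 voters total):
Alice vs Carol: Carol wins 15–5.
Alice vs Dave: Dave wins 20–0.
Alice vs Frank: Frank wins 15–5.
Alice vs Bob: Bob wins 15–5.
Carol vs Dave: Dave wins 20–0.
Carol vs Frank: Carol wins 18–2.
Carol vs Bob: Bob wins 13–7.
Dave vs Frank: Dave wins 20–0.
Dave vs Bob: Bob wins 13–7.
Frank vs Bob: Bob wins 13–7.
Bob beats each rival — Alice (15–5), Carol (13–7), Dave (13–7), Frank (13–7) — so Bob is the Condorcet winner.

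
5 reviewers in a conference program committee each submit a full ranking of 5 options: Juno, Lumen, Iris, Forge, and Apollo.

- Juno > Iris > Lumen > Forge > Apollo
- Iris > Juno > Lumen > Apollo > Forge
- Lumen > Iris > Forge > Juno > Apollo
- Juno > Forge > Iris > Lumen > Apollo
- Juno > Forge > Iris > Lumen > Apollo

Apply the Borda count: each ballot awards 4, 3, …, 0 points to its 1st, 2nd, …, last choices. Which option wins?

Borda scores:
  Juno: 4 + 3 + 1 + 4 + 4 = 16
  Lumen: 2 + 2 + 4 + 1 + 1 = 10
  Iris: 3 + 4 + 3 + 2 + 2 = 14
  Forge: 1 + 0 + 2 + 3 + 3 = 9
  Apollo: 0 + 1 + 0 + 0 + 0 = 1
Juno has the highest total.

Juno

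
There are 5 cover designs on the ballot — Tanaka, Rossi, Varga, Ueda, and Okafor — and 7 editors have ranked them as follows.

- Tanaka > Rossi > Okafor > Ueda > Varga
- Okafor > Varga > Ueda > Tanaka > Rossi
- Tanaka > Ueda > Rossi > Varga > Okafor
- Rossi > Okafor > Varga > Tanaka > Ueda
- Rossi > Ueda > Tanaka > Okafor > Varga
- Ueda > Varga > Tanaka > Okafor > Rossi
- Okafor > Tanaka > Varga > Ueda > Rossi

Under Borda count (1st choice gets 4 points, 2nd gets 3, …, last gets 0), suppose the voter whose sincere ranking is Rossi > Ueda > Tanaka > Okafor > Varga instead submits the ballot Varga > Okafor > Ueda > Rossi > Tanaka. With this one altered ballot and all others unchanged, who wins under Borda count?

Okafor

Borda totals with the altered ballot: Tanaka 15, Rossi 10, Varga 15, Ueda 13, Okafor 17.
The switch changes the winner from Tanaka to Okafor.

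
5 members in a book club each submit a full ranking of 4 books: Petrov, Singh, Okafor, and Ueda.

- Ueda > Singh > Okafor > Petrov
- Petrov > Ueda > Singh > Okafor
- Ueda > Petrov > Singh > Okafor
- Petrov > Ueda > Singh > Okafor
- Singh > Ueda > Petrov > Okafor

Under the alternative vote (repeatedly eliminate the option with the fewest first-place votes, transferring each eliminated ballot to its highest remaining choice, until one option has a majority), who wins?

Round 1: Petrov 2, Ueda 2, Singh 1, Okafor 0. Okafor has the fewest and is eliminated.
Round 2: Petrov 2, Ueda 2, Singh 1. Singh has the fewest and is eliminated.
Round 3: Ueda 3, Petrov 2. Ueda has a majority.

Ueda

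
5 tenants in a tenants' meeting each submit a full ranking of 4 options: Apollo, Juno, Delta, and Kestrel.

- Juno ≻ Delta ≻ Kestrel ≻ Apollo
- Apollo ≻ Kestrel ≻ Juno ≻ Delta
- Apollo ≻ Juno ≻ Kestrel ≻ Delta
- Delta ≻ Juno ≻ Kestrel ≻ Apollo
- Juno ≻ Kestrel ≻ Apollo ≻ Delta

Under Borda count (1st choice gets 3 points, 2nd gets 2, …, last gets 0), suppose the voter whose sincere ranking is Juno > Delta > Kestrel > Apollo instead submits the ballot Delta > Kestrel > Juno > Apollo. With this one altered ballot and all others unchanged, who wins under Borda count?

Borda totals with the altered ballot: Apollo 7, Juno 9, Delta 6, Kestrel 8.
The winner is unchanged: still Juno.

Juno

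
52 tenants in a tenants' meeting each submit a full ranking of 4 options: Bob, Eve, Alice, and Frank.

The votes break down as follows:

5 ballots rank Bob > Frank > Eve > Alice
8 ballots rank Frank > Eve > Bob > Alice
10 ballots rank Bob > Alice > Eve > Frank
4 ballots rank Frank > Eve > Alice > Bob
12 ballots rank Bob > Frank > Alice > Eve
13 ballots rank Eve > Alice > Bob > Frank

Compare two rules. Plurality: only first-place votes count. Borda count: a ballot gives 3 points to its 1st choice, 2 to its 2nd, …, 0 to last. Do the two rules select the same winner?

Plurality first-place counts: Bob 27, Eve 13, Alice 0, Frank 12 → Bob.
Borda totals: Bob 102, Eve 78, Alice 62, Frank 70 → Bob.
The two rules agree on Bob.

Yes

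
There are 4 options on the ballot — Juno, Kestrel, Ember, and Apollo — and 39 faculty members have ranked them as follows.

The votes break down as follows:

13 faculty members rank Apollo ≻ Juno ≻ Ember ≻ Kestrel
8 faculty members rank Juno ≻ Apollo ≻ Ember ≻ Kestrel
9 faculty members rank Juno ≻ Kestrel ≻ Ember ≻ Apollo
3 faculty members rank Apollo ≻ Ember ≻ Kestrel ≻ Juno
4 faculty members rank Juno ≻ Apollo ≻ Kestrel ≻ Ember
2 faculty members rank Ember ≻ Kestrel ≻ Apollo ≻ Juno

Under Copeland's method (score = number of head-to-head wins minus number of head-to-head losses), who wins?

Juno

Pairwise results:
  Juno vs Kestrel: Juno wins 34–5.
  Juno vs Ember: Juno wins 34–5.
  Juno vs Apollo: Juno wins 21–18.
  Kestrel vs Ember: Ember wins 26–13.
  Kestrel vs Apollo: Apollo wins 28–11.
  Ember vs Apollo: Apollo wins 28–11.
Copeland scores (wins − losses):
  Juno: 3 − 0 = 3
  Kestrel: 0 − 3 = -3
  Ember: 1 − 2 = -1
  Apollo: 2 − 1 = 1
Juno has the best Copeland score.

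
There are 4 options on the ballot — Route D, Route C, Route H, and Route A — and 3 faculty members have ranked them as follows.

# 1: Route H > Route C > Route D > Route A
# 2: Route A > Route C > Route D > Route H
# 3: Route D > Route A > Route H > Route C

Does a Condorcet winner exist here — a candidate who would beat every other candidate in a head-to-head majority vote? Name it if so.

There is no Condorcet winner

Head-to-head results (3 voters total):
Route D vs Route C: Route C wins 2–1.
Route D vs Route H: Route D wins 2–1.
Route D vs Route A: Route D wins 2–1.
Route C vs Route H: Route H wins 2–1.
Route C vs Route A: Route A wins 2–1.
Route H vs Route A: Route A wins 2–1.
No candidate beats all others: Route D beats Route H beats Route C beats Route D, a majority cycle.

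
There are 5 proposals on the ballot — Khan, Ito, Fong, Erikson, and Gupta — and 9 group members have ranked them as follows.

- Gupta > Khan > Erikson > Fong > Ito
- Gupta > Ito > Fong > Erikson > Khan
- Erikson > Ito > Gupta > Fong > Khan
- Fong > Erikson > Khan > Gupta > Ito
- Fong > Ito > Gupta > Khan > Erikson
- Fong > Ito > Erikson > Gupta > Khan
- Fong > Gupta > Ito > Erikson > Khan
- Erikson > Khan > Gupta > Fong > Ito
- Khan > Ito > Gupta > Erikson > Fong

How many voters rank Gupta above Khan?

Ballots ranking Gupta above Khan: 6.
Ballots ranking Khan above Gupta: 3.
So 6 of 9 voters prefer Gupta to Khan.

6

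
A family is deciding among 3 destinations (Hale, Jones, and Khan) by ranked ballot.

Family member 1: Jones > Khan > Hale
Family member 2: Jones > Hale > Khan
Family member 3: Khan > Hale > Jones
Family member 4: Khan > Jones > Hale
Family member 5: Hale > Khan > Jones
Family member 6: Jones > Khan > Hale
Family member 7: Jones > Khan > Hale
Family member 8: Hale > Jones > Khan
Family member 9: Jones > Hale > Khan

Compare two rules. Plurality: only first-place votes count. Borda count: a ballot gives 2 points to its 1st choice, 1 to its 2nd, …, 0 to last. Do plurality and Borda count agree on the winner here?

Plurality first-place counts: Hale 2, Jones 5, Khan 2 → Jones.
Borda totals: Hale 7, Jones 12, Khan 8 → Jones.
The two rules agree on Jones.

Yes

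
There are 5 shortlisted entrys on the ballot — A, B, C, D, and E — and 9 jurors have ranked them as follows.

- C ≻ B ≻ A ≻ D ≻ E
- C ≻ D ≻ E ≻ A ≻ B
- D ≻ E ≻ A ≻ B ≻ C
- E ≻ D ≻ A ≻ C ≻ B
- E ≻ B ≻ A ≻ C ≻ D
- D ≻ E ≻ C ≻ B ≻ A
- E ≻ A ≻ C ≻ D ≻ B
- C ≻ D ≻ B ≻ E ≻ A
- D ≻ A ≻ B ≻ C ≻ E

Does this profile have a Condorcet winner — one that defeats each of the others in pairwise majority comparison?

Head-to-head results (9 voters total):
A vs B: A wins 5–4.
A vs C: A wins 5–4.
A vs D: D wins 6–3.
A vs E: E wins 7–2.
B vs C: C wins 6–3.
B vs D: D wins 7–2.
B vs E: E wins 6–3.
C vs D: C wins 5–4.
C vs E: E wins 5–4.
D vs E: D wins 6–3.
No candidate beats all others: A beats C beats D beats A, a majority cycle.

No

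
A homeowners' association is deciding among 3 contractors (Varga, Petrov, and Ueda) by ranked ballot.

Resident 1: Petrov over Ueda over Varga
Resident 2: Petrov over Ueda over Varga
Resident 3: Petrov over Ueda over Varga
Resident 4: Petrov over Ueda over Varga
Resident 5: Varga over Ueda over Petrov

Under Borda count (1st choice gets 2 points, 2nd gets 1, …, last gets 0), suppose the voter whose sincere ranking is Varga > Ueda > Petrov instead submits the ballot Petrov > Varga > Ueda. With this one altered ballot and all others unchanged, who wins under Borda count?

Borda totals with the altered ballot: Varga 1, Petrov 10, Ueda 4.
The winner is unchanged: still Petrov.

Petrov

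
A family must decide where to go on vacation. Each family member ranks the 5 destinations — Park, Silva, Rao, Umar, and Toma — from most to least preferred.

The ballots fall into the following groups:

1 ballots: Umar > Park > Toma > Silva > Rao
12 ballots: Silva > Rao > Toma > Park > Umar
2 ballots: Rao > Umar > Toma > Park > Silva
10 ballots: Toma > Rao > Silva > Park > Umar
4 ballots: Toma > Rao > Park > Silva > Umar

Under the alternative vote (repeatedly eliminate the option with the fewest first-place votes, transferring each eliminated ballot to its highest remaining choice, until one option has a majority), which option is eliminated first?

Park

Round 1: Toma 14, Silva 12, Rao 2, Umar 1, Park 0. Park has the fewest and is eliminated.
Round 2: Toma 14, Silva 12, Rao 2, Umar 1. Umar has the fewest and is eliminated.
Round 3: Toma 15, Silva 12, Rao 2. Toma has a majority.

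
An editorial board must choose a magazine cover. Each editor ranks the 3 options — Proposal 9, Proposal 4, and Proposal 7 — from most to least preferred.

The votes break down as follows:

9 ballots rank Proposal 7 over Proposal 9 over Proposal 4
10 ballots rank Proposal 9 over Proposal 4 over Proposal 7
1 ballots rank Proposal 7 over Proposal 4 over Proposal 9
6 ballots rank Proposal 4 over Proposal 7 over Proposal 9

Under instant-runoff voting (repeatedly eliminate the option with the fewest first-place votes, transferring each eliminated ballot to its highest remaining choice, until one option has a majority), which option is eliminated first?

Round 1: Proposal 9 10, Proposal 7 10, Proposal 4 6. Proposal 4 has the fewest and is eliminated.
Round 2: Proposal 7 16, Proposal 9 10. Proposal 7 has a majority.

Proposal 4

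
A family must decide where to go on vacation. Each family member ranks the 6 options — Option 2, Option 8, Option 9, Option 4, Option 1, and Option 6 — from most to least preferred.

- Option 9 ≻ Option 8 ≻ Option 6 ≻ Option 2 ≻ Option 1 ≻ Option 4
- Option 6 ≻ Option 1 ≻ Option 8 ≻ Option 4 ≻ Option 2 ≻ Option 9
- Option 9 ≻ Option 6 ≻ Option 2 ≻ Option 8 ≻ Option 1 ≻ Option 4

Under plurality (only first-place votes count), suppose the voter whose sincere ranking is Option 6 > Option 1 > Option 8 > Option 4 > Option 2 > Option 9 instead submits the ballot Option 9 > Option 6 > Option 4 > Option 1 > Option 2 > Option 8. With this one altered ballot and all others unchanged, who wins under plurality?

Option 9

First-place totals with the altered ballot: Option 2 0, Option 8 0, Option 9 3, Option 4 0, Option 1 0, Option 6 0.
The winner is unchanged: still Option 9.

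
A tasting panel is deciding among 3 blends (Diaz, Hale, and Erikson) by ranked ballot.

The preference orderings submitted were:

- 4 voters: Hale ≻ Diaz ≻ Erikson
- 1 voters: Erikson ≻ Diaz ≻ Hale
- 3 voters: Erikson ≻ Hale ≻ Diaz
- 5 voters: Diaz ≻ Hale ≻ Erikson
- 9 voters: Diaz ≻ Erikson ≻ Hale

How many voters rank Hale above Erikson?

9

Ballots ranking Hale above Erikson: 4+5 = 9.
Ballots ranking Erikson above Hale: 1+3+9 = 13.
So 9 of 22 voters prefer Hale to Erikson.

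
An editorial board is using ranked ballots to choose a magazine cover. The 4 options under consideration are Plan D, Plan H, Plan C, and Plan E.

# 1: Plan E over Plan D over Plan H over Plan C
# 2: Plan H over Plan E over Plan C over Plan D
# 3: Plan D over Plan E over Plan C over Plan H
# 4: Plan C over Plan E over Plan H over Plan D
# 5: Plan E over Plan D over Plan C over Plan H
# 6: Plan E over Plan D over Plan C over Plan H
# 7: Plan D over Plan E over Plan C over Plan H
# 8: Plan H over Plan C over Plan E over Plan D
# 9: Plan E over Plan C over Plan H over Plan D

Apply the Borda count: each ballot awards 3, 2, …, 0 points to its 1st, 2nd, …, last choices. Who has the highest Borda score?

Borda scores:
  Plan D: 2 + 0 + 3 + 0 + 2 + 2 + 3 + 0 + 0 = 12
  Plan H: 1 + 3 + 0 + 1 + 0 + 0 + 0 + 3 + 1 = 9
  Plan C: 0 + 1 + 1 + 3 + 1 + 1 + 1 + 2 + 2 = 12
  Plan E: 3 + 2 + 2 + 2 + 3 + 3 + 2 + 1 + 3 = 21
Plan E has the highest total.

Plan E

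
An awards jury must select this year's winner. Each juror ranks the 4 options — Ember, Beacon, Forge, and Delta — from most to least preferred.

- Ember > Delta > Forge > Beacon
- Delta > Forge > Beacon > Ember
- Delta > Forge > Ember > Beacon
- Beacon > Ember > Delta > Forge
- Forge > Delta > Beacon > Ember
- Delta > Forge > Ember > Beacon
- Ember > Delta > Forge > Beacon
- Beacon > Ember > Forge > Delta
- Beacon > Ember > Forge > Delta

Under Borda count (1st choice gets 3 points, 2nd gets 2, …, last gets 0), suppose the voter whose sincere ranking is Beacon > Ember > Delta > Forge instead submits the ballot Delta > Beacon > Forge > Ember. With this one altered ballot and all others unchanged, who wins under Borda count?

Delta

Borda totals with the altered ballot: Ember 12, Beacon 10, Forge 14, Delta 18.
The winner is unchanged: still Delta.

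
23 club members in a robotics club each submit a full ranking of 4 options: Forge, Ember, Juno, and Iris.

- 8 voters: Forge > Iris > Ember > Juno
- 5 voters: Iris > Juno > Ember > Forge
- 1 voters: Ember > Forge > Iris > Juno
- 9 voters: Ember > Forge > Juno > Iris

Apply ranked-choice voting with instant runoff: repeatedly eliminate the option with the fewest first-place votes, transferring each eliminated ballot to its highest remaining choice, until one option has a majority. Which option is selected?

Ember

Round 1: Ember 10, Forge 8, Iris 5, Juno 0. Juno has the fewest and is eliminated.
Round 2: Ember 10, Forge 8, Iris 5. Iris has the fewest and is eliminated.
Round 3: Ember 15, Forge 8. Ember has a majority.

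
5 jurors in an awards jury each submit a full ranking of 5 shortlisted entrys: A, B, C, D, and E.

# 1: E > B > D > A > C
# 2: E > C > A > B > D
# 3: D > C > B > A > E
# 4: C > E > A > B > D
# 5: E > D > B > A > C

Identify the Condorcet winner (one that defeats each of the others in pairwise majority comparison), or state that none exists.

Head-to-head results (5 voters total):
A vs B: B wins 3–2.
A vs C: C wins 3–2.
A vs D: D wins 3–2.
A vs E: E wins 4–1.
B vs C: C wins 3–2.
B vs D: B wins 3–2.
B vs E: E wins 4–1.
C vs D: D wins 3–2.
C vs E: E wins 3–2.
D vs E: E wins 4–1.
E beats each rival — A (4–1), B (4–1), C (3–2), D (4–1) — so E is the Condorcet winner.

E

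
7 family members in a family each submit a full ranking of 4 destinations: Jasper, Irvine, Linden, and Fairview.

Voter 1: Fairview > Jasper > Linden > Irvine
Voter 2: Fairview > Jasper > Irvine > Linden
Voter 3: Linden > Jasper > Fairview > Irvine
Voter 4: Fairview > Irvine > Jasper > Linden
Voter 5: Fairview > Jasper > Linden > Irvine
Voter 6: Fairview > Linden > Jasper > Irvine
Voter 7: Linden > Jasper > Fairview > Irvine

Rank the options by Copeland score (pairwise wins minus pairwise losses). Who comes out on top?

Pairwise results:
  Jasper vs Irvine: Jasper wins 6–1.
  Jasper vs Linden: Jasper wins 4–3.
  Jasper vs Fairview: Fairview wins 5–2.
  Irvine vs Linden: Linden wins 5–2.
  Irvine vs Fairview: Fairview wins 7–0.
  Linden vs Fairview: Fairview wins 5–2.
Copeland scores (wins − losses):
  Jasper: 2 − 1 = 1
  Irvine: 0 − 3 = -3
  Linden: 1 − 2 = -1
  Fairview: 3 − 0 = 3
Fairview has the best Copeland score.

Fairview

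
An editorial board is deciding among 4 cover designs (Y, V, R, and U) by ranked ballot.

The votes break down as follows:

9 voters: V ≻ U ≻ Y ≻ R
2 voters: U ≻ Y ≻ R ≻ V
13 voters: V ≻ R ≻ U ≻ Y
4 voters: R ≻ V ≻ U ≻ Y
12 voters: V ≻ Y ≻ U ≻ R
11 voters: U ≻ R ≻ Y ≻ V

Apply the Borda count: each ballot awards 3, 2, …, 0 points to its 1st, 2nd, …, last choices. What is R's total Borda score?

62

Borda scores:
  Y: 9·1 + 2·2 + 13·0 + 4·0 + 12·2 + 11·1 = 48
  V: 9·3 + 2·0 + 13·3 + 4·2 + 12·3 + 11·0 = 110
  R: 9·0 + 2·1 + 13·2 + 4·3 + 12·0 + 11·2 = 62
  U: 9·2 + 2·3 + 13·1 + 4·1 + 12·1 + 11·3 = 86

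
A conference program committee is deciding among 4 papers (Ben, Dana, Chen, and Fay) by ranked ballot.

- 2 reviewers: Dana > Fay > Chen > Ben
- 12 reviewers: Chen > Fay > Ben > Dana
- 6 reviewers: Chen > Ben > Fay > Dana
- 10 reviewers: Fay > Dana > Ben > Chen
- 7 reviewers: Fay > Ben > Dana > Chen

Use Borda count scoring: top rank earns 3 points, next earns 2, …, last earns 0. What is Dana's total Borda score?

33

Borda scores:
  Ben: 2·0 + 12·1 + 6·2 + 10·1 + 7·2 = 48
  Dana: 2·3 + 12·0 + 6·0 + 10·2 + 7·1 = 33
  Chen: 2·1 + 12·3 + 6·3 + 10·0 + 7·0 = 56
  Fay: 2·2 + 12·2 + 6·1 + 10·3 + 7·3 = 85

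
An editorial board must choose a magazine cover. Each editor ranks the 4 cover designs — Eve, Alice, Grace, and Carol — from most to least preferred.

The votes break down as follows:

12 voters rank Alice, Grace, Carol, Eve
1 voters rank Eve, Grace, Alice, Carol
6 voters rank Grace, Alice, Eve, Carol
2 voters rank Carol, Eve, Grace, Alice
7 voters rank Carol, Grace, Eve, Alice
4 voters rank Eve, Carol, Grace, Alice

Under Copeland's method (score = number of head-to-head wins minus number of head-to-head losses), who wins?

Pairwise results:
  Eve vs Alice: Alice wins 18–14.
  Eve vs Grace: Grace wins 25–7.
  Eve vs Carol: Carol wins 21–11.
  Alice vs Grace: Grace wins 20–12.
  Alice vs Carol: Alice wins 19–13.
  Grace vs Carol: Grace wins 19–13.
Copeland scores (wins − losses):
  Eve: 0 − 3 = -3
  Alice: 2 − 1 = 1
  Grace: 3 − 0 = 3
  Carol: 1 − 2 = -1
Grace has the best Copeland score.

Grace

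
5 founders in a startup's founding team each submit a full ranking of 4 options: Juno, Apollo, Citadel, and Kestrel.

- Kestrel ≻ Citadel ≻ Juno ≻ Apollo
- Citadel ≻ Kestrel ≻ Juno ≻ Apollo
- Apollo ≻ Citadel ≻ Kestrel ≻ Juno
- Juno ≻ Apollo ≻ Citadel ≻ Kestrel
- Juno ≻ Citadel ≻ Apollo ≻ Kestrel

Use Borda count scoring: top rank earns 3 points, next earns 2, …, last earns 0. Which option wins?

Borda scores:
  Juno: 1 + 1 + 0 + 3 + 3 = 8
  Apollo: 0 + 0 + 3 + 2 + 1 = 6
  Citadel: 2 + 3 + 2 + 1 + 2 = 10
  Kestrel: 3 + 2 + 1 + 0 + 0 = 6
Citadel has the highest total.

Citadel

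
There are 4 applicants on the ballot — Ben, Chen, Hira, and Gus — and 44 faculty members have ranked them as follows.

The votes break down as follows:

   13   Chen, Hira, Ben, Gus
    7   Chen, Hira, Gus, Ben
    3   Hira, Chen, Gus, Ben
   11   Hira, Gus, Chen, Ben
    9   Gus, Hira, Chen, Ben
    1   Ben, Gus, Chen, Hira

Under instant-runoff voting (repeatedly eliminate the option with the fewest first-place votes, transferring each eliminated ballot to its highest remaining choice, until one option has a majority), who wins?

Round 1: Chen 20, Hira 14, Gus 9, Ben 1. Ben has the fewest and is eliminated.
Round 2: Chen 20, Hira 14, Gus 10. Gus has the fewest and is eliminated.
Round 3: Hira 23, Chen 21. Hira has a majority.

Hira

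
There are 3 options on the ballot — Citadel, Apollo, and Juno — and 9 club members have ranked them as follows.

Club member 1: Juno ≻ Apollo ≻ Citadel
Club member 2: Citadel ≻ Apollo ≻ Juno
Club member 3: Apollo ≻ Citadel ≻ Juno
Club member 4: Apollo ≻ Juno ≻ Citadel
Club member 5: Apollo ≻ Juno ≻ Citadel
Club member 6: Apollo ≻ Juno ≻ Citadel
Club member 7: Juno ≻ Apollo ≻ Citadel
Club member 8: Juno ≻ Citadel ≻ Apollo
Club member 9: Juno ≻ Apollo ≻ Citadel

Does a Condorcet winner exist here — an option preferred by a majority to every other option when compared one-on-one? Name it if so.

Apollo

Head-to-head results (9 voters total):
Citadel vs Apollo: Apollo wins 7–2.
Citadel vs Juno: Juno wins 7–2.
Apollo vs Juno: Apollo wins 5–4.
Apollo beats each rival — Citadel (7–2), Juno (5–4) — so Apollo is the Condorcet winner.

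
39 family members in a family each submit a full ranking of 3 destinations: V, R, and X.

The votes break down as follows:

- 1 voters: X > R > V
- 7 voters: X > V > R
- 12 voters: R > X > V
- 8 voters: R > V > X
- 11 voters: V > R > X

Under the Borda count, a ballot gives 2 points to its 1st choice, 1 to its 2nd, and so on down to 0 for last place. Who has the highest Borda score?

R

Borda scores:
  V: 0 + 7·1 + 12·0 + 8·1 + 11·2 = 37
  R: 1 + 7·0 + 12·2 + 8·2 + 11·1 = 52
  X: 2 + 7·2 + 12·1 + 8·0 + 11·0 = 28
R has the highest total.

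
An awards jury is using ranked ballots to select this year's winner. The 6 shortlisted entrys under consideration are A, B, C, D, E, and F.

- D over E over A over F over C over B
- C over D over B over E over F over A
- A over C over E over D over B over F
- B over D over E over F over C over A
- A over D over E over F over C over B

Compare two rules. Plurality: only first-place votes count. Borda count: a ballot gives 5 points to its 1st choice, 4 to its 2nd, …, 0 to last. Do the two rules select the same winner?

No

Plurality first-place counts: A 2, B 1, C 1, D 1, E 0, F 0 → A.
Borda totals: A 13, B 9, C 12, D 19, E 15, F 7 → D.
The two rules disagree: plurality picks A, Borda picks D.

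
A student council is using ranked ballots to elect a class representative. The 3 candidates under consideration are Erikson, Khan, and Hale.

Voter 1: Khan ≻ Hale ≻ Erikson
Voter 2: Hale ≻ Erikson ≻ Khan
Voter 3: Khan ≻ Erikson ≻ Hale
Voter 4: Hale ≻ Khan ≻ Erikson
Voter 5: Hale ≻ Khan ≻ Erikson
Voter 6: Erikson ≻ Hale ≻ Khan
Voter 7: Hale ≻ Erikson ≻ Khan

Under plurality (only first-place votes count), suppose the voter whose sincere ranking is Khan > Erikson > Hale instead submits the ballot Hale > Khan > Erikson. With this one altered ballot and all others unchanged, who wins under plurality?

First-place totals with the altered ballot: Erikson 1, Khan 1, Hale 5.
The winner is unchanged: still Hale.

Hale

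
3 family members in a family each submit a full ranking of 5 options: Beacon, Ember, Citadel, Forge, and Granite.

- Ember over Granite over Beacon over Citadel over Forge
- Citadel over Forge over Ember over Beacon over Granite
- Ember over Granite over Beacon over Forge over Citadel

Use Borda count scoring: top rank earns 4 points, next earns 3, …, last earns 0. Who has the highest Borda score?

Borda scores:
  Beacon: 2 + 1 + 2 = 5
  Ember: 4 + 2 + 4 = 10
  Citadel: 1 + 4 + 0 = 5
  Forge: 0 + 3 + 1 = 4
  Granite: 3 + 0 + 3 = 6
Ember has the highest total.

Ember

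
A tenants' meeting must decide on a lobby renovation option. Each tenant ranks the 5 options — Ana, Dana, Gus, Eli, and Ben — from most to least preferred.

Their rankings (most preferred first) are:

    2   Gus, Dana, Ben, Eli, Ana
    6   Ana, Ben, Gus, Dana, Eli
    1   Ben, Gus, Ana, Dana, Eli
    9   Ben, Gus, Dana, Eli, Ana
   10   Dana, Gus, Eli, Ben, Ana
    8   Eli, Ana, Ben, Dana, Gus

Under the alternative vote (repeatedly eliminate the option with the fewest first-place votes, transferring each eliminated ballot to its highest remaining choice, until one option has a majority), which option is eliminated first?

Round 1: Dana 10, Ben 10, Eli 8, Ana 6, Gus 2. Gus has the fewest and is eliminated.
Round 2: Dana 12, Ben 10, Eli 8, Ana 6. Ana has the fewest and is eliminated.
Round 3: Ben 16, Dana 12, Eli 8. Eli has the fewest and is eliminated.
Round 4: Ben 24, Dana 12. Ben has a majority.

Gus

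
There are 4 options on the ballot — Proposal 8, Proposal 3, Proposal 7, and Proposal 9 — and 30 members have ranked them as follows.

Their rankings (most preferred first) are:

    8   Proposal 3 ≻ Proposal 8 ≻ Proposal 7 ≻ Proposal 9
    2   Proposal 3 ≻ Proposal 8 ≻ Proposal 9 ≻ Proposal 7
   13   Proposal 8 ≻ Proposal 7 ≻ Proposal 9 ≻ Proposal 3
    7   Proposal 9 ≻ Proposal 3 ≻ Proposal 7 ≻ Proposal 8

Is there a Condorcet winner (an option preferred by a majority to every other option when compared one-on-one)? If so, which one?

Head-to-head results (30 voters total):
Proposal 8 vs Proposal 3: Proposal 3 wins 17–13.
Proposal 8 vs Proposal 7: Proposal 8 wins 23–7.
Proposal 8 vs Proposal 9: Proposal 8 wins 23–7.
Proposal 3 vs Proposal 7: Proposal 3 wins 17–13.
Proposal 3 vs Proposal 9: Proposal 9 wins 20–10.
Proposal 7 vs Proposal 9: Proposal 7 wins 21–9.
No candidate beats all others: Proposal 8 beats Proposal 9 beats Proposal 3 beats Proposal 8, a majority cycle.

No Condorcet winner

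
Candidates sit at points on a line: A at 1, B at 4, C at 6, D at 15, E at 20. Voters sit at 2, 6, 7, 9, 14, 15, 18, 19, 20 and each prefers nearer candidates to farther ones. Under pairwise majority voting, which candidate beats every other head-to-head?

D

With single-peaked preferences on a line, the Condorcet winner is the candidate closest to the median voter.
The median voter (position 14) is closest to D at 15.
Check: D vs E — voters closer to D: 6 of 9.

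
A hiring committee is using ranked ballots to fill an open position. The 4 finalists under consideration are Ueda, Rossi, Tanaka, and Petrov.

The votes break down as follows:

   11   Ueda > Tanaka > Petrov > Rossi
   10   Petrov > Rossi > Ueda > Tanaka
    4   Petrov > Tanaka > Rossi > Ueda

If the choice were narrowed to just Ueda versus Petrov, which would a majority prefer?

Petrov

Ballots ranking Ueda above Petrov: 11.
Ballots ranking Petrov above Ueda: 10+4 = 14.
Petrov wins the head-to-head, 14–11.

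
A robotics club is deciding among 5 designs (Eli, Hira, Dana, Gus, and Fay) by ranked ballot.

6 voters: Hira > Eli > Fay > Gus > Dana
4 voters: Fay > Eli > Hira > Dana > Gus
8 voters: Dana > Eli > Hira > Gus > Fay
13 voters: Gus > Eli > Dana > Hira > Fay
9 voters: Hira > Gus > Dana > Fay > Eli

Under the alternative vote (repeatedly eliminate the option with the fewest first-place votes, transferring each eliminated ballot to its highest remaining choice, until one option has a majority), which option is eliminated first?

Eli

Round 1: Hira 15, Gus 13, Dana 8, Fay 4, Eli 0. Eli has the fewest and is eliminated.
Round 2: Hira 15, Gus 13, Dana 8, Fay 4. Fay has the fewest and is eliminated.
Round 3: Hira 19, Gus 13, Dana 8. Dana has the fewest and is eliminated.
Round 4: Hira 27, Gus 13. Hira has a majority.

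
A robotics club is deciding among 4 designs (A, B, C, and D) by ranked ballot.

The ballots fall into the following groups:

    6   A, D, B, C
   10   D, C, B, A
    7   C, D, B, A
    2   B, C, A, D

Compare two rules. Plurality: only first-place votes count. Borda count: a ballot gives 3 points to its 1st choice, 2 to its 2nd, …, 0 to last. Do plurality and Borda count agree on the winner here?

Yes

Plurality first-place counts: A 6, B 2, C 7, D 10 → D.
Borda totals: A 20, B 29, C 45, D 56 → D.
The two rules agree on D.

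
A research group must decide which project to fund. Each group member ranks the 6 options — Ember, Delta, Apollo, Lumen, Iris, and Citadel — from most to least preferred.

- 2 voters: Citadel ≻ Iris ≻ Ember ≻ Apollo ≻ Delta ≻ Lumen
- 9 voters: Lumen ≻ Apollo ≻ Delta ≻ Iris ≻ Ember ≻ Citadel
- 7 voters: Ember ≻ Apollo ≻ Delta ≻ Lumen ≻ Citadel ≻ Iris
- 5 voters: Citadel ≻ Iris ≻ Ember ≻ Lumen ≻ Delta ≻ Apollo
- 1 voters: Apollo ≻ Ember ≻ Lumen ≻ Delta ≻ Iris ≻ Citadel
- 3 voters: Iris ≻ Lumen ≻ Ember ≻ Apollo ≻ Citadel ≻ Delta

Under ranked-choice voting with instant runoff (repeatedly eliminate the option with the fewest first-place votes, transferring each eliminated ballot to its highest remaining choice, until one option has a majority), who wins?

Round 1: Lumen 9, Ember 7, Citadel 7, Iris 3, Apollo 1, Delta 0. Delta has the fewest and is eliminated.
Round 2: Lumen 9, Ember 7, Citadel 7, Iris 3, Apollo 1. Apollo has the fewest and is eliminated.
Round 3: Lumen 9, Ember 8, Citadel 7, Iris 3. Iris has the fewest and is eliminated.
Round 4: Lumen 12, Ember 8, Citadel 7. Citadel has the fewest and is eliminated.
Round 5: Ember 15, Lumen 12. Ember has a majority.

Ember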